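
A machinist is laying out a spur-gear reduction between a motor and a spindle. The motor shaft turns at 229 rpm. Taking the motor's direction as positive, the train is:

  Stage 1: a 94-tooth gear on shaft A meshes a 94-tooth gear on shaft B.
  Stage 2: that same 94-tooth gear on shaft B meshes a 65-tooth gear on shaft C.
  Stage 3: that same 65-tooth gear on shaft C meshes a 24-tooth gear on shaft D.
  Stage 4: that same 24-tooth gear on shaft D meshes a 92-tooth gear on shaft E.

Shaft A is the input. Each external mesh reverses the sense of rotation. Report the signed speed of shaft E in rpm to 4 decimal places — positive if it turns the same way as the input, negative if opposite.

+233.9783 rpm (same as input, |ω| = 233.9783 rpm)

Stage 1 [94T→94T]: ω = 229.0000×94/94 = 229.0000 rpm, dir flips to −; running = −229.0000
Stage 2 [94T→65T]: ω = 229.0000×94/65 = 331.1692 rpm, dir flips to +; running = +331.1692
Stage 3 [65T→24T]: ω = 331.1692×65/24 = 896.9167 rpm, dir flips to −; running = −896.9167
Stage 4 [24T→92T]: ω = 896.9167×24/92 = 233.9783 rpm, dir flips to +; running = +233.9783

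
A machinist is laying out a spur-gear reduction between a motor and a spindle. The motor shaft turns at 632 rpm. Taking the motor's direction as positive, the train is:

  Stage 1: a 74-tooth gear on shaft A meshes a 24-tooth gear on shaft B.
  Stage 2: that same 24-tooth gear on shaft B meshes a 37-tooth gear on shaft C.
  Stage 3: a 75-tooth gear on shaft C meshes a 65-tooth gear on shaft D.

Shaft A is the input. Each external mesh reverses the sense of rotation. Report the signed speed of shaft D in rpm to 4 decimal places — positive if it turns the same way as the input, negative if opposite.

Stage 1 [74T→24T]: ω = 632.0000×74/24 = 1948.6667 rpm, dir flips to −; running = −1948.6667
Stage 2 [24T→37T]: ω = 1948.6667×24/37 = 1264.0000 rpm, dir flips to +; running = +1264.0000
Stage 3 [75T→65T]: ω = 1264.0000×75/65 = 1458.4615 rpm, dir flips to −; running = −1458.4615

-1458.4615 rpm (opposite to input, |ω| = 1458.4615 rpm)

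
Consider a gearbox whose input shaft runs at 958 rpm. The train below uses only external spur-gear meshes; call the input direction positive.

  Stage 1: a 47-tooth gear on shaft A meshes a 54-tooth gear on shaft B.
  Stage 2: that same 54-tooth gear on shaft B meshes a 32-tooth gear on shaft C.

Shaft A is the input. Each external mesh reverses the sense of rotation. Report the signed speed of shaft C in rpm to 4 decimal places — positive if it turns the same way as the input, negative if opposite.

+1407.0625 rpm (same as input, |ω| = 1407.0625 rpm)

Stage 1 [47T→54T]: ω = 958.0000×47/54 = 833.8148 rpm, dir flips to −; running = −833.8148
Stage 2 [54T→32T]: ω = 833.8148×54/32 = 1407.0625 rpm, dir flips to +; running = +1407.0625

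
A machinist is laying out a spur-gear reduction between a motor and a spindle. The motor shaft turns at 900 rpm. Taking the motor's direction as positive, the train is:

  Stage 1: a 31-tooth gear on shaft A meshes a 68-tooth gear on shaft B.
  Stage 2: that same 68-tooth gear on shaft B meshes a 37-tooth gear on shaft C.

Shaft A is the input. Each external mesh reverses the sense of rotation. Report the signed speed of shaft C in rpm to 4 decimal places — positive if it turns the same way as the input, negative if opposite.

+754.0541 rpm (same as input, |ω| = 754.0541 rpm)

Stage 1 [31T→68T]: ω = 900.0000×31/68 = 410.2941 rpm, dir flips to −; running = −410.2941
Stage 2 [68T→37T]: ω = 410.2941×68/37 = 754.0541 rpm, dir flips to +; running = +754.0541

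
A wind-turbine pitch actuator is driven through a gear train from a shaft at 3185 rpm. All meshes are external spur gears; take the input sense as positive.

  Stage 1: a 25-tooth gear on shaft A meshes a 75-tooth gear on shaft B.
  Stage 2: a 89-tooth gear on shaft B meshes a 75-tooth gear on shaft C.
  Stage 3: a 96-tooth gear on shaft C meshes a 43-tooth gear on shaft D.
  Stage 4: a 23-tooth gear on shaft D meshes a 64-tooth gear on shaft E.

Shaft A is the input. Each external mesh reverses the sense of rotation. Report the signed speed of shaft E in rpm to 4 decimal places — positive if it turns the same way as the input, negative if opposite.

+1010.8054 rpm (same as input, |ω| = 1010.8054 rpm)

Stage 1 [25T→75T]: ω = 3185.0000×25/75 = 1061.6667 rpm, dir flips to −; running = −1061.6667
Stage 2 [89T→75T]: ω = 1061.6667×89/75 = 1259.8444 rpm, dir flips to +; running = +1259.8444
Stage 3 [96T→43T]: ω = 1259.8444×96/43 = 2812.6760 rpm, dir flips to −; running = −2812.6760
Stage 4 [23T→64T]: ω = 2812.6760×23/64 = 1010.8054 rpm, dir flips to +; running = +1010.8054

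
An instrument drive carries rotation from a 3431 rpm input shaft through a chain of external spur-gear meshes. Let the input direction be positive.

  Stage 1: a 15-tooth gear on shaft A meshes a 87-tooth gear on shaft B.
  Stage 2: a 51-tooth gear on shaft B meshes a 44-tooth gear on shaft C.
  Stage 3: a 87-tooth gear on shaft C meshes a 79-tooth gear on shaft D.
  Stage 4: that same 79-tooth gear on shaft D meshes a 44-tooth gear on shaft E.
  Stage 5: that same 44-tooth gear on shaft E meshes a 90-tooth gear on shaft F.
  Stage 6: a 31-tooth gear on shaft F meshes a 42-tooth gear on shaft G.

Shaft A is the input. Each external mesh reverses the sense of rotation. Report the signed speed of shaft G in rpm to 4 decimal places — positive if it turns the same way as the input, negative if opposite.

Stage 1 [15T→87T]: ω = 3431.0000×15/87 = 591.5517 rpm, dir flips to −; running = −591.5517
Stage 2 [51T→44T]: ω = 591.5517×51/44 = 685.6622 rpm, dir flips to +; running = +685.6622
Stage 3 [87T→79T]: ω = 685.6622×87/79 = 755.0964 rpm, dir flips to −; running = −755.0964
Stage 4 [79T→44T]: ω = 755.0964×79/44 = 1355.7412 rpm, dir flips to +; running = +1355.7412
Stage 5 [44T→90T]: ω = 1355.7412×44/90 = 662.8068 rpm, dir flips to −; running = −662.8068
Stage 6 [31T→42T]: ω = 662.8068×31/42 = 489.2146 rpm, dir flips to +; running = +489.2146

+489.2146 rpm (same as input, |ω| = 489.2146 rpm)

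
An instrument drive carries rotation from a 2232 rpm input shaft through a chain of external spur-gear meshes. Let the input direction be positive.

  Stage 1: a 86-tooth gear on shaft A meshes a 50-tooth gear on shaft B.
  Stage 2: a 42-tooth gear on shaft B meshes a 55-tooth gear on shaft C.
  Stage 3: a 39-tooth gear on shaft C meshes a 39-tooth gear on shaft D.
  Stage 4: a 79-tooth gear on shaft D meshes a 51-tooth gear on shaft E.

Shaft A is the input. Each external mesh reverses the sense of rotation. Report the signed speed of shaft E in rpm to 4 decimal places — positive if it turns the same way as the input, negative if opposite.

Stage 1 [86T→50T]: ω = 2232.0000×86/50 = 3839.0400 rpm, dir flips to −; running = −3839.0400
Stage 2 [42T→55T]: ω = 3839.0400×42/55 = 2931.6305 rpm, dir flips to +; running = +2931.6305
Stage 3 [39T→39T]: ω = 2931.6305×39/39 = 2931.6305 rpm, dir flips to −; running = −2931.6305
Stage 4 [79T→51T]: ω = 2931.6305×79/51 = 4541.1532 rpm, dir flips to +; running = +4541.1532

+4541.1532 rpm (same as input, |ω| = 4541.1532 rpm)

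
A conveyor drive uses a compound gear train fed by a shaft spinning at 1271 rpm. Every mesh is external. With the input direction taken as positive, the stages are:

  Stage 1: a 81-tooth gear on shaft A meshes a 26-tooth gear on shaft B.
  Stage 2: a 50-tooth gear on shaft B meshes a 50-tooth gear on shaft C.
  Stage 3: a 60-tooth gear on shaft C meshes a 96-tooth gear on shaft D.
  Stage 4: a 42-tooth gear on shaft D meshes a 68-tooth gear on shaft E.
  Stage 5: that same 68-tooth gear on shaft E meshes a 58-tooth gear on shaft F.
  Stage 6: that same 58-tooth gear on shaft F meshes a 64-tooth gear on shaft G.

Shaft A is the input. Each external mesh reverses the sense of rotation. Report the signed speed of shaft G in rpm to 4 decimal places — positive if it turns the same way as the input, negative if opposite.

+1624.0768 rpm (same as input, |ω| = 1624.0768 rpm)

Stage 1 [81T→26T]: ω = 1271.0000×81/26 = 3959.6538 rpm, dir flips to −; running = −3959.6538
Stage 2 [50T→50T]: ω = 3959.6538×50/50 = 3959.6538 rpm, dir flips to +; running = +3959.6538
Stage 3 [60T→96T]: ω = 3959.6538×60/96 = 2474.7837 rpm, dir flips to −; running = −2474.7837
Stage 4 [42T→68T]: ω = 2474.7837×42/68 = 1528.5428 rpm, dir flips to +; running = +1528.5428
Stage 5 [68T→58T]: ω = 1528.5428×68/58 = 1792.0847 rpm, dir flips to −; running = −1792.0847
Stage 6 [58T→64T]: ω = 1792.0847×58/64 = 1624.0768 rpm, dir flips to +; running = +1624.0768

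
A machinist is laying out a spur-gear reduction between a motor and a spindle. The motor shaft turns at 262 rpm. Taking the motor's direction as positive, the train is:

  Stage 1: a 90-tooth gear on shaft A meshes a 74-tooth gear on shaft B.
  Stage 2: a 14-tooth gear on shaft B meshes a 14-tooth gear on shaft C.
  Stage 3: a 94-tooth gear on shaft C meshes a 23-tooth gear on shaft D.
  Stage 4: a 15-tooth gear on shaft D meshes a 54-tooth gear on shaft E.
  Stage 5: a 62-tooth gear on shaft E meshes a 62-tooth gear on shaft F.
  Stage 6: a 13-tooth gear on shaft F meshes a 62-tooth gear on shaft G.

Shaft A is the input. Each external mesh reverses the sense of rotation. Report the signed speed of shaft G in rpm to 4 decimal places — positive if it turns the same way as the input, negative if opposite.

Stage 1 [90T→74T]: ω = 262.0000×90/74 = 318.6486 rpm, dir flips to −; running = −318.6486
Stage 2 [14T→14T]: ω = 318.6486×14/14 = 318.6486 rpm, dir flips to +; running = +318.6486
Stage 3 [94T→23T]: ω = 318.6486×94/23 = 1302.3032 rpm, dir flips to −; running = −1302.3032
Stage 4 [15T→54T]: ω = 1302.3032×15/54 = 361.7509 rpm, dir flips to +; running = +361.7509
Stage 5 [62T→62T]: ω = 361.7509×62/62 = 361.7509 rpm, dir flips to −; running = −361.7509
Stage 6 [13T→62T]: ω = 361.7509×13/62 = 75.8510 rpm, dir flips to +; running = +75.8510

+75.8510 rpm (same as input, |ω| = 75.8510 rpm)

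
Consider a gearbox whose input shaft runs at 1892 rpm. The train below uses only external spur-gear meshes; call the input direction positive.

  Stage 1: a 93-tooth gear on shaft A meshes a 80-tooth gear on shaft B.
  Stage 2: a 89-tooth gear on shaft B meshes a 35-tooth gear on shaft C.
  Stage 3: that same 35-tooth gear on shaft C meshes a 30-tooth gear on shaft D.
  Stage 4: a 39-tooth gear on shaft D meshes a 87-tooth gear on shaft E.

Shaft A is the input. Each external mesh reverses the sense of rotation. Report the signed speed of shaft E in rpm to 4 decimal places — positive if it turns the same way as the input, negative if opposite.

+2925.0157 rpm (same as input, |ω| = 2925.0157 rpm)

Stage 1 [93T→80T]: ω = 1892.0000×93/80 = 2199.4500 rpm, dir flips to −; running = −2199.4500
Stage 2 [89T→35T]: ω = 2199.4500×89/35 = 5592.8871 rpm, dir flips to +; running = +5592.8871
Stage 3 [35T→30T]: ω = 5592.8871×35/30 = 6525.0350 rpm, dir flips to −; running = −6525.0350
Stage 4 [39T→87T]: ω = 6525.0350×39/87 = 2925.0157 rpm, dir flips to +; running = +2925.0157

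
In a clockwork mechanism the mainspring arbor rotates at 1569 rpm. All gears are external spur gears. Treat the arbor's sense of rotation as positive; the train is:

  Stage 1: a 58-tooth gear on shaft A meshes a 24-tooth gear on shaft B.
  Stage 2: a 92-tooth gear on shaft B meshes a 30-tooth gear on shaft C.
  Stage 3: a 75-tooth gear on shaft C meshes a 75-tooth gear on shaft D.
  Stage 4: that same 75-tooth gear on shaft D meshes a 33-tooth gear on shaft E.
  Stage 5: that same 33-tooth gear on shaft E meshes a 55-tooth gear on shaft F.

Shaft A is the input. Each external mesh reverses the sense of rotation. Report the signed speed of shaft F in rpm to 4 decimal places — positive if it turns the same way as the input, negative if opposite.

-15856.4091 rpm (opposite to input, |ω| = 15856.4091 rpm)

Stage 1 [58T→24T]: ω = 1569.0000×58/24 = 3791.7500 rpm, dir flips to −; running = −3791.7500
Stage 2 [92T→30T]: ω = 3791.7500×92/30 = 11628.0333 rpm, dir flips to +; running = +11628.0333
Stage 3 [75T→75T]: ω = 11628.0333×75/75 = 11628.0333 rpm, dir flips to −; running = −11628.0333
Stage 4 [75T→33T]: ω = 11628.0333×75/33 = 26427.3485 rpm, dir flips to +; running = +26427.3485
Stage 5 [33T→55T]: ω = 26427.3485×33/55 = 15856.4091 rpm, dir flips to −; running = −15856.4091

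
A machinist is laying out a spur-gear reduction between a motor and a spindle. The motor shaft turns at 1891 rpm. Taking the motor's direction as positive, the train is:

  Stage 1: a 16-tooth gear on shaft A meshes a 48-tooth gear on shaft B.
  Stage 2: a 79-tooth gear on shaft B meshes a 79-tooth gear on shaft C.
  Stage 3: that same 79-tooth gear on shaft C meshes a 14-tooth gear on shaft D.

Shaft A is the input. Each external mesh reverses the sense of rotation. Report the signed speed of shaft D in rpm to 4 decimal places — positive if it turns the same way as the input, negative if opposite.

Stage 1 [16T→48T]: ω = 1891.0000×16/48 = 630.3333 rpm, dir flips to −; running = −630.3333
Stage 2 [79T→79T]: ω = 630.3333×79/79 = 630.3333 rpm, dir flips to +; running = +630.3333
Stage 3 [79T→14T]: ω = 630.3333×79/14 = 3556.8810 rpm, dir flips to −; running = −3556.8810

-3556.8810 rpm (opposite to input, |ω| = 3556.8810 rpm)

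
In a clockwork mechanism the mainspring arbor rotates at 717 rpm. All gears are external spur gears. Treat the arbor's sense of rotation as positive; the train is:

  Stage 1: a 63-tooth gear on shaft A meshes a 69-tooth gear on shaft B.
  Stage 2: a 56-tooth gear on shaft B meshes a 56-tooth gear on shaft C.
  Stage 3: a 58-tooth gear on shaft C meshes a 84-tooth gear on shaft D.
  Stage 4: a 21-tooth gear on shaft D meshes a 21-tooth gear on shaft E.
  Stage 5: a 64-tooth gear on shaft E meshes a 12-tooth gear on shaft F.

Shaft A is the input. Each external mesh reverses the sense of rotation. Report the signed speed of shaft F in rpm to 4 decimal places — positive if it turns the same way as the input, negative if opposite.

Stage 1 [63T→69T]: ω = 717.0000×63/69 = 654.6522 rpm, dir flips to −; running = −654.6522
Stage 2 [56T→56T]: ω = 654.6522×56/56 = 654.6522 rpm, dir flips to +; running = +654.6522
Stage 3 [58T→84T]: ω = 654.6522×58/84 = 452.0217 rpm, dir flips to −; running = −452.0217
Stage 4 [21T→21T]: ω = 452.0217×21/21 = 452.0217 rpm, dir flips to +; running = +452.0217
Stage 5 [64T→12T]: ω = 452.0217×64/12 = 2410.7826 rpm, dir flips to −; running = −2410.7826

-2410.7826 rpm (opposite to input, |ω| = 2410.7826 rpm)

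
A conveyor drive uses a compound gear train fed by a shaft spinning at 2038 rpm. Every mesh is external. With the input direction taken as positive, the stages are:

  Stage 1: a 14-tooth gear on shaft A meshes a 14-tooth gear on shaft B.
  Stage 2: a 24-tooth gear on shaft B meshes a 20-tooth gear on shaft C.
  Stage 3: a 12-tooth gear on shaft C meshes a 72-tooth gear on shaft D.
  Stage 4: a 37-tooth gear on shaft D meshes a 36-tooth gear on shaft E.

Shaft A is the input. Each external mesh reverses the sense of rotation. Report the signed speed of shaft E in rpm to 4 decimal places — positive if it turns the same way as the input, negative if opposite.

Stage 1 [14T→14T]: ω = 2038.0000×14/14 = 2038.0000 rpm, dir flips to −; running = −2038.0000
Stage 2 [24T→20T]: ω = 2038.0000×24/20 = 2445.6000 rpm, dir flips to +; running = +2445.6000
Stage 3 [12T→72T]: ω = 2445.6000×12/72 = 407.6000 rpm, dir flips to −; running = −407.6000
Stage 4 [37T→36T]: ω = 407.6000×37/36 = 418.9222 rpm, dir flips to +; running = +418.9222

+418.9222 rpm (same as input, |ω| = 418.9222 rpm)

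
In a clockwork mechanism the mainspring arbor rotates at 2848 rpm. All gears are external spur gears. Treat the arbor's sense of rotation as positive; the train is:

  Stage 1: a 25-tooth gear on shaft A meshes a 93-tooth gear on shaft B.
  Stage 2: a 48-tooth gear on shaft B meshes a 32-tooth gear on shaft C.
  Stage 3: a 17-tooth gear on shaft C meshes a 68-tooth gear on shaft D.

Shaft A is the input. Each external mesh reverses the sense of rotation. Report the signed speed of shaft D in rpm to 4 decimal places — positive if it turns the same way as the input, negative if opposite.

-287.0968 rpm (opposite to input, |ω| = 287.0968 rpm)

Stage 1 [25T→93T]: ω = 2848.0000×25/93 = 765.5914 rpm, dir flips to −; running = −765.5914
Stage 2 [48T→32T]: ω = 765.5914×48/32 = 1148.3871 rpm, dir flips to +; running = +1148.3871
Stage 3 [17T→68T]: ω = 1148.3871×17/68 = 287.0968 rpm, dir flips to −; running = −287.0968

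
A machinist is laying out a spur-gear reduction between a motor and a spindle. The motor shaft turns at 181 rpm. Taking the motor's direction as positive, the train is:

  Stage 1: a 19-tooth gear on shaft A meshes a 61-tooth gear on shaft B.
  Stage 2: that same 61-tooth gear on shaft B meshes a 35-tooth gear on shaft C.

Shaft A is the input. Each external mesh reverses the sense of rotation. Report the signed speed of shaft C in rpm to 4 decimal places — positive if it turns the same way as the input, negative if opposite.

Stage 1 [19T→61T]: ω = 181.0000×19/61 = 56.3770 rpm, dir flips to −; running = −56.3770
Stage 2 [61T→35T]: ω = 56.3770×61/35 = 98.2571 rpm, dir flips to +; running = +98.2571

+98.2571 rpm (same as input, |ω| = 98.2571 rpm)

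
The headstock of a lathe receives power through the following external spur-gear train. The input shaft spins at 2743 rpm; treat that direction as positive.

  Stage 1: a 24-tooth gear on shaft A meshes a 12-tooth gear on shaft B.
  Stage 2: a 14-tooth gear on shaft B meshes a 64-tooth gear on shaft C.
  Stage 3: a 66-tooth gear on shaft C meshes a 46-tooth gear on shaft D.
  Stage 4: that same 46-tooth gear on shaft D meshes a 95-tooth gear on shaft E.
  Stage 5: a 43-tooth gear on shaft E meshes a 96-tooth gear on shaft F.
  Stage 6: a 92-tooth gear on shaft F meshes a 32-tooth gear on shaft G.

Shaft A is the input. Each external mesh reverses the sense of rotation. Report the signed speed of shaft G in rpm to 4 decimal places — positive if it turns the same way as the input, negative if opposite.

+1073.6414 rpm (same as input, |ω| = 1073.6414 rpm)

Stage 1 [24T→12T]: ω = 2743.0000×24/12 = 5486.0000 rpm, dir flips to −; running = −5486.0000
Stage 2 [14T→64T]: ω = 5486.0000×14/64 = 1200.0625 rpm, dir flips to +; running = +1200.0625
Stage 3 [66T→46T]: ω = 1200.0625×66/46 = 1721.8288 rpm, dir flips to −; running = −1721.8288
Stage 4 [46T→95T]: ω = 1721.8288×46/95 = 833.7276 rpm, dir flips to +; running = +833.7276
Stage 5 [43T→96T]: ω = 833.7276×43/96 = 373.4405 rpm, dir flips to −; running = −373.4405
Stage 6 [92T→32T]: ω = 373.4405×92/32 = 1073.6414 rpm, dir flips to +; running = +1073.6414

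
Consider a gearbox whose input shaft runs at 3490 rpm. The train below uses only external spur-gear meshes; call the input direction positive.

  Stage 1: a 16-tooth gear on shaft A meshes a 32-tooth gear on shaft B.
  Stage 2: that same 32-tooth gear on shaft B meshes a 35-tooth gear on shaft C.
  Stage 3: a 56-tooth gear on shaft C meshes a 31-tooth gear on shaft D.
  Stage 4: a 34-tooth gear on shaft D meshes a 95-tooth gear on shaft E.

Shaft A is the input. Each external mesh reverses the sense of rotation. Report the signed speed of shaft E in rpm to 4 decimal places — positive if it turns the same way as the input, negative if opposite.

Stage 1 [16T→32T]: ω = 3490.0000×16/32 = 1745.0000 rpm, dir flips to −; running = −1745.0000
Stage 2 [32T→35T]: ω = 1745.0000×32/35 = 1595.4286 rpm, dir flips to +; running = +1595.4286
Stage 3 [56T→31T]: ω = 1595.4286×56/31 = 2882.0645 rpm, dir flips to −; running = −2882.0645
Stage 4 [34T→95T]: ω = 2882.0645×34/95 = 1031.4757 rpm, dir flips to +; running = +1031.4757

+1031.4757 rpm (same as input, |ω| = 1031.4757 rpm)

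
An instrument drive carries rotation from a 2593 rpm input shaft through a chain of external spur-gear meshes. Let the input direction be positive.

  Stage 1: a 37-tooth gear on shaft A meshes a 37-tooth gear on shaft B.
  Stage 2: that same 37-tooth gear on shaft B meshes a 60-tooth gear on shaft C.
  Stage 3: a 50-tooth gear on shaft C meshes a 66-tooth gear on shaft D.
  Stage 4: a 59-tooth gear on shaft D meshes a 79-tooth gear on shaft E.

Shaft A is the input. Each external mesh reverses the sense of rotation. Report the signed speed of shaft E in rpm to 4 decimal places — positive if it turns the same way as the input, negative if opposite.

Stage 1 [37T→37T]: ω = 2593.0000×37/37 = 2593.0000 rpm, dir flips to −; running = −2593.0000
Stage 2 [37T→60T]: ω = 2593.0000×37/60 = 1599.0167 rpm, dir flips to +; running = +1599.0167
Stage 3 [50T→66T]: ω = 1599.0167×50/66 = 1211.3763 rpm, dir flips to −; running = −1211.3763
Stage 4 [59T→79T]: ω = 1211.3763×59/79 = 904.6987 rpm, dir flips to +; running = +904.6987

+904.6987 rpm (same as input, |ω| = 904.6987 rpm)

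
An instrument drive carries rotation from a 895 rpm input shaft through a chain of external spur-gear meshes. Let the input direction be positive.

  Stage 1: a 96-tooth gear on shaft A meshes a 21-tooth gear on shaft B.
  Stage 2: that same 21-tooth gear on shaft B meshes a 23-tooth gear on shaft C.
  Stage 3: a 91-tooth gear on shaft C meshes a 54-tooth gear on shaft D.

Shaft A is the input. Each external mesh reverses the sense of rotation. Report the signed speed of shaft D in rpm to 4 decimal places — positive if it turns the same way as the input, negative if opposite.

-6295.2657 rpm (opposite to input, |ω| = 6295.2657 rpm)

Stage 1 [96T→21T]: ω = 895.0000×96/21 = 4091.4286 rpm, dir flips to −; running = −4091.4286
Stage 2 [21T→23T]: ω = 4091.4286×21/23 = 3735.6522 rpm, dir flips to +; running = +3735.6522
Stage 3 [91T→54T]: ω = 3735.6522×91/54 = 6295.2657 rpm, dir flips to −; running = −6295.2657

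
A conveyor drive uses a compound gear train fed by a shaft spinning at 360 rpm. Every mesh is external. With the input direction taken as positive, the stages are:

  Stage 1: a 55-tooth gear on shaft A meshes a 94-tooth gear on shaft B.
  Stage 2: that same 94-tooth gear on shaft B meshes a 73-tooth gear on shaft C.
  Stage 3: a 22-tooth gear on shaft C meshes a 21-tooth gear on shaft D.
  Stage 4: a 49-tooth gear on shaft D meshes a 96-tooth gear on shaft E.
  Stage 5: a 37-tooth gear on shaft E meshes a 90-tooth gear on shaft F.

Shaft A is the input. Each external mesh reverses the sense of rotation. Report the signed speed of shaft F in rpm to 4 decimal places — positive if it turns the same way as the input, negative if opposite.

Stage 1 [55T→94T]: ω = 360.0000×55/94 = 210.6383 rpm, dir flips to −; running = −210.6383
Stage 2 [94T→73T]: ω = 210.6383×94/73 = 271.2329 rpm, dir flips to +; running = +271.2329
Stage 3 [22T→21T]: ω = 271.2329×22/21 = 284.1487 rpm, dir flips to −; running = −284.1487
Stage 4 [49T→96T]: ω = 284.1487×49/96 = 145.0342 rpm, dir flips to +; running = +145.0342
Stage 5 [37T→90T]: ω = 145.0342×37/90 = 59.6252 rpm, dir flips to −; running = −59.6252

-59.6252 rpm (opposite to input, |ω| = 59.6252 rpm)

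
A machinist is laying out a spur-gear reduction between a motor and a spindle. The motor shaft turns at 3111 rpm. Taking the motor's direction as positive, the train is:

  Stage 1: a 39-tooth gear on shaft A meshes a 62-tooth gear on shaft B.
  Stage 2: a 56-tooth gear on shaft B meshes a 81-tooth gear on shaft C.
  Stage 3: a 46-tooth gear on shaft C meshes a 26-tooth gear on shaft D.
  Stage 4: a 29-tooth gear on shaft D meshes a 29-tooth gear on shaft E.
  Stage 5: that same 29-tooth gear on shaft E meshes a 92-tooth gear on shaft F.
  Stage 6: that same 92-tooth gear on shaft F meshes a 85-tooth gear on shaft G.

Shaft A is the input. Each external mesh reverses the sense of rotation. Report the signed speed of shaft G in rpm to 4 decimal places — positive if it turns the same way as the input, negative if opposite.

+816.6566 rpm (same as input, |ω| = 816.6566 rpm)

Stage 1 [39T→62T]: ω = 3111.0000×39/62 = 1956.9194 rpm, dir flips to −; running = −1956.9194
Stage 2 [56T→81T]: ω = 1956.9194×56/81 = 1352.9319 rpm, dir flips to +; running = +1352.9319
Stage 3 [46T→26T]: ω = 1352.9319×46/26 = 2393.6487 rpm, dir flips to −; running = −2393.6487
Stage 4 [29T→29T]: ω = 2393.6487×29/29 = 2393.6487 rpm, dir flips to +; running = +2393.6487
Stage 5 [29T→92T]: ω = 2393.6487×29/92 = 754.5197 rpm, dir flips to −; running = −754.5197
Stage 6 [92T→85T]: ω = 754.5197×92/85 = 816.6566 rpm, dir flips to +; running = +816.6566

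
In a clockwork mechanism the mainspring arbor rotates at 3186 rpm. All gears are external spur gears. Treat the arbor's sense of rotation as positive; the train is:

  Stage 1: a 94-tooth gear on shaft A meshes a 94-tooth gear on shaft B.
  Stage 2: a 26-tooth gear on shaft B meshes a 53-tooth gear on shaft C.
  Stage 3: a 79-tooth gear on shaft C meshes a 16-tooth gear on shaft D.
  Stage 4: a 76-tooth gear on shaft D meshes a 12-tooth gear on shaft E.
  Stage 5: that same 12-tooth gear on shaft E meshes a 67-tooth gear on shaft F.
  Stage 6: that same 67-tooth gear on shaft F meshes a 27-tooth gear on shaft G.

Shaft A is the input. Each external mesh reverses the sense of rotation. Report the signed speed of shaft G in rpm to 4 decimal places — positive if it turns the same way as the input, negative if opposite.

+21722.0189 rpm (same as input, |ω| = 21722.0189 rpm)

Stage 1 [94T→94T]: ω = 3186.0000×94/94 = 3186.0000 rpm, dir flips to −; running = −3186.0000
Stage 2 [26T→53T]: ω = 3186.0000×26/53 = 1562.9434 rpm, dir flips to +; running = +1562.9434
Stage 3 [79T→16T]: ω = 1562.9434×79/16 = 7717.0330 rpm, dir flips to −; running = −7717.0330
Stage 4 [76T→12T]: ω = 7717.0330×76/12 = 48874.5425 rpm, dir flips to +; running = +48874.5425
Stage 5 [12T→67T]: ω = 48874.5425×12/67 = 8753.6494 rpm, dir flips to −; running = −8753.6494
Stage 6 [67T→27T]: ω = 8753.6494×67/27 = 21722.0189 rpm, dir flips to +; running = +21722.0189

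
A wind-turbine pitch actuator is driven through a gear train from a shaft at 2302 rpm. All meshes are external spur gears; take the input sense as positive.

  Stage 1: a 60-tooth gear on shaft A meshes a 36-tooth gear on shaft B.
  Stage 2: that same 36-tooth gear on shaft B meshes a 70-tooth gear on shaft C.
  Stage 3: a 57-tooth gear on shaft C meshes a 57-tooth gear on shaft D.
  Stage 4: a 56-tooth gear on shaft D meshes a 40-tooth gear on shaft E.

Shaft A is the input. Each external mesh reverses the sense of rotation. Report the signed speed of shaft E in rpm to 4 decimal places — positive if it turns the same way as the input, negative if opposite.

Stage 1 [60T→36T]: ω = 2302.0000×60/36 = 3836.6667 rpm, dir flips to −; running = −3836.6667
Stage 2 [36T→70T]: ω = 3836.6667×36/70 = 1973.1429 rpm, dir flips to +; running = +1973.1429
Stage 3 [57T→57T]: ω = 1973.1429×57/57 = 1973.1429 rpm, dir flips to −; running = −1973.1429
Stage 4 [56T→40T]: ω = 1973.1429×56/40 = 2762.4000 rpm, dir flips to +; running = +2762.4000

+2762.4000 rpm (same as input, |ω| = 2762.4000 rpm)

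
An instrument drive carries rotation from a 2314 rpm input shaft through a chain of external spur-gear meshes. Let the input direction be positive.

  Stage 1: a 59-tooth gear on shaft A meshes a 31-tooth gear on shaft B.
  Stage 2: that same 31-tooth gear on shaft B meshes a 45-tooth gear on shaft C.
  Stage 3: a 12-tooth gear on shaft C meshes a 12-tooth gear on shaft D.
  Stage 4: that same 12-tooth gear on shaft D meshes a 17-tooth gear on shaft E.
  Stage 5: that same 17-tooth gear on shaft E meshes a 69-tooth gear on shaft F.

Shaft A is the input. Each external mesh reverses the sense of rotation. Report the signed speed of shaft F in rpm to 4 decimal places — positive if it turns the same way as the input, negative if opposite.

Stage 1 [59T→31T]: ω = 2314.0000×59/31 = 4404.0645 rpm, dir flips to −; running = −4404.0645
Stage 2 [31T→45T]: ω = 4404.0645×31/45 = 3033.9111 rpm, dir flips to +; running = +3033.9111
Stage 3 [12T→12T]: ω = 3033.9111×12/12 = 3033.9111 rpm, dir flips to −; running = −3033.9111
Stage 4 [12T→17T]: ω = 3033.9111×12/17 = 2141.5843 rpm, dir flips to +; running = +2141.5843
Stage 5 [17T→69T]: ω = 2141.5843×17/69 = 527.6367 rpm, dir flips to −; running = −527.6367

-527.6367 rpm (opposite to input, |ω| = 527.6367 rpm)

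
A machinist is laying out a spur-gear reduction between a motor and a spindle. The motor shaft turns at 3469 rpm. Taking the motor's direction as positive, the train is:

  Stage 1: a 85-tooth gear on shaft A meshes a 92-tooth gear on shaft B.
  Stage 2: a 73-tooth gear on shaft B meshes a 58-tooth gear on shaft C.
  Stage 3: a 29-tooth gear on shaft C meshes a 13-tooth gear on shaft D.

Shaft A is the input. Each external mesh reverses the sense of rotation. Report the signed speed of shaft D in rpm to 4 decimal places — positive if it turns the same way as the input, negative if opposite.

-8998.8064 rpm (opposite to input, |ω| = 8998.8064 rpm)

Stage 1 [85T→92T]: ω = 3469.0000×85/92 = 3205.0543 rpm, dir flips to −; running = −3205.0543
Stage 2 [73T→58T]: ω = 3205.0543×73/58 = 4033.9477 rpm, dir flips to +; running = +4033.9477
Stage 3 [29T→13T]: ω = 4033.9477×29/13 = 8998.8064 rpm, dir flips to −; running = −8998.8064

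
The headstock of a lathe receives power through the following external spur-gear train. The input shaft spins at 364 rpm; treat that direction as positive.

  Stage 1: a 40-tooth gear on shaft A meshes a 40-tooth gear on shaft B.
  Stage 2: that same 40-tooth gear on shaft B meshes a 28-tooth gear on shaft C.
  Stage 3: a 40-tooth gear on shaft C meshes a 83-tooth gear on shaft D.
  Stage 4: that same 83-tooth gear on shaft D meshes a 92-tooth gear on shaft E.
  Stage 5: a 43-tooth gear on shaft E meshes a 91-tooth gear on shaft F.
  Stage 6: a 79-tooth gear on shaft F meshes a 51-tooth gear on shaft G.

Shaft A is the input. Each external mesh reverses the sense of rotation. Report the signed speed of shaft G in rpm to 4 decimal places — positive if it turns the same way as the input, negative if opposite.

+165.4853 rpm (same as input, |ω| = 165.4853 rpm)

Stage 1 [40T→40T]: ω = 364.0000×40/40 = 364.0000 rpm, dir flips to −; running = −364.0000
Stage 2 [40T→28T]: ω = 364.0000×40/28 = 520.0000 rpm, dir flips to +; running = +520.0000
Stage 3 [40T→83T]: ω = 520.0000×40/83 = 250.6024 rpm, dir flips to −; running = −250.6024
Stage 4 [83T→92T]: ω = 250.6024×83/92 = 226.0870 rpm, dir flips to +; running = +226.0870
Stage 5 [43T→91T]: ω = 226.0870×43/91 = 106.8323 rpm, dir flips to −; running = −106.8323
Stage 6 [79T→51T]: ω = 106.8323×79/51 = 165.4853 rpm, dir flips to +; running = +165.4853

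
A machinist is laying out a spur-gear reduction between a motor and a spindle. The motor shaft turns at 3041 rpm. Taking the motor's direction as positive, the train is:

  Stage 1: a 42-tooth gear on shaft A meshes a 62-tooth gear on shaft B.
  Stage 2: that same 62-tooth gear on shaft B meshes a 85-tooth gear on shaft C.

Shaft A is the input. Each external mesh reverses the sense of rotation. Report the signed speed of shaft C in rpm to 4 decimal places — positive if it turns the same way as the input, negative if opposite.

+1502.6118 rpm (same as input, |ω| = 1502.6118 rpm)

Stage 1 [42T→62T]: ω = 3041.0000×42/62 = 2060.0323 rpm, dir flips to −; running = −2060.0323
Stage 2 [62T→85T]: ω = 2060.0323×62/85 = 1502.6118 rpm, dir flips to +; running = +1502.6118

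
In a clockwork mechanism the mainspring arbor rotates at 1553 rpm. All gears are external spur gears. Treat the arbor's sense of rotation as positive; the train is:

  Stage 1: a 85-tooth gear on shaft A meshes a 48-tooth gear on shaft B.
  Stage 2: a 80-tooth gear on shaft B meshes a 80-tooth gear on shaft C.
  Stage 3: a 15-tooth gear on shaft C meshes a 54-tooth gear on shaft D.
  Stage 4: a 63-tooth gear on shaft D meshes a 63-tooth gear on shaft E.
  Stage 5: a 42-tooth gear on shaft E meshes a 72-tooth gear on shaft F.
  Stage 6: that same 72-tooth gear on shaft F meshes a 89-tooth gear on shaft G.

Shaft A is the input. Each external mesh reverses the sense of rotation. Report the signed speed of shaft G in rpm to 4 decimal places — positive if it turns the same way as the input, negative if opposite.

Stage 1 [85T→48T]: ω = 1553.0000×85/48 = 2750.1042 rpm, dir flips to −; running = −2750.1042
Stage 2 [80T→80T]: ω = 2750.1042×80/80 = 2750.1042 rpm, dir flips to +; running = +2750.1042
Stage 3 [15T→54T]: ω = 2750.1042×15/54 = 763.9178 rpm, dir flips to −; running = −763.9178
Stage 4 [63T→63T]: ω = 763.9178×63/63 = 763.9178 rpm, dir flips to +; running = +763.9178
Stage 5 [42T→72T]: ω = 763.9178×42/72 = 445.6187 rpm, dir flips to −; running = −445.6187
Stage 6 [72T→89T]: ω = 445.6187×72/89 = 360.5005 rpm, dir flips to +; running = +360.5005

+360.5005 rpm (same as input, |ω| = 360.5005 rpm)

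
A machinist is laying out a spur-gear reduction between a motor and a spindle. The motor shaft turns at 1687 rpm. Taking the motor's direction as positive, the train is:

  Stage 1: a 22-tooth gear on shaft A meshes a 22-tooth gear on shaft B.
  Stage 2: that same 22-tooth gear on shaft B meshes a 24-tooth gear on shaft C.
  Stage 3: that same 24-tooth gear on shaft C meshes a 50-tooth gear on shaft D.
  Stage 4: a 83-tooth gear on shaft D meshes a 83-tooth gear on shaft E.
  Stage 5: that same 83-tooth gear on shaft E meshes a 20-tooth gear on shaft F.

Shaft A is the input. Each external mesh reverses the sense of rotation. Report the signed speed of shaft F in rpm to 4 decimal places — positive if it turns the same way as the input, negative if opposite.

Stage 1 [22T→22T]: ω = 1687.0000×22/22 = 1687.0000 rpm, dir flips to −; running = −1687.0000
Stage 2 [22T→24T]: ω = 1687.0000×22/24 = 1546.4167 rpm, dir flips to +; running = +1546.4167
Stage 3 [24T→50T]: ω = 1546.4167×24/50 = 742.2800 rpm, dir flips to −; running = −742.2800
Stage 4 [83T→83T]: ω = 742.2800×83/83 = 742.2800 rpm, dir flips to +; running = +742.2800
Stage 5 [83T→20T]: ω = 742.2800×83/20 = 3080.4620 rpm, dir flips to −; running = −3080.4620

-3080.4620 rpm (opposite to input, |ω| = 3080.4620 rpm)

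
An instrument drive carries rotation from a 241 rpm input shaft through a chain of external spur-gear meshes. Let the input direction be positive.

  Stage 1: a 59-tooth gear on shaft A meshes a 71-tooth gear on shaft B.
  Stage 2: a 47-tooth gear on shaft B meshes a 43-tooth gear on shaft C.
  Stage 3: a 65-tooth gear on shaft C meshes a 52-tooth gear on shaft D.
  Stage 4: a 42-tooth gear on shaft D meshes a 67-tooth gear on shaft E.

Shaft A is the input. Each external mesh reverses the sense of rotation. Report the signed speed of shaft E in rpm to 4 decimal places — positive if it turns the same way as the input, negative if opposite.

+171.5239 rpm (same as input, |ω| = 171.5239 rpm)

Stage 1 [59T→71T]: ω = 241.0000×59/71 = 200.2676 rpm, dir flips to −; running = −200.2676
Stage 2 [47T→43T]: ω = 200.2676×47/43 = 218.8972 rpm, dir flips to +; running = +218.8972
Stage 3 [65T→52T]: ω = 218.8972×65/52 = 273.6214 rpm, dir flips to −; running = −273.6214
Stage 4 [42T→67T]: ω = 273.6214×42/67 = 171.5239 rpm, dir flips to +; running = +171.5239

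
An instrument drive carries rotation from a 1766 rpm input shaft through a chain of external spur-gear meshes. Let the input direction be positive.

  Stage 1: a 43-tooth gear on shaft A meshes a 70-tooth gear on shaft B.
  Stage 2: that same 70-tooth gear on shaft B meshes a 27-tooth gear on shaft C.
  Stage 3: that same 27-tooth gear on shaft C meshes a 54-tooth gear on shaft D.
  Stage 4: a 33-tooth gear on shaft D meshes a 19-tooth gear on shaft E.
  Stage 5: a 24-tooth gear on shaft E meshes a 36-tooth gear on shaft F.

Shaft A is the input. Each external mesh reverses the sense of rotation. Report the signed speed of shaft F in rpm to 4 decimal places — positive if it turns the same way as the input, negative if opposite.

-1628.3002 rpm (opposite to input, |ω| = 1628.3002 rpm)

Stage 1 [43T→70T]: ω = 1766.0000×43/70 = 1084.8286 rpm, dir flips to −; running = −1084.8286
Stage 2 [70T→27T]: ω = 1084.8286×70/27 = 2812.5185 rpm, dir flips to +; running = +2812.5185
Stage 3 [27T→54T]: ω = 2812.5185×27/54 = 1406.2593 rpm, dir flips to −; running = −1406.2593
Stage 4 [33T→19T]: ω = 1406.2593×33/19 = 2442.4503 rpm, dir flips to +; running = +2442.4503
Stage 5 [24T→36T]: ω = 2442.4503×24/36 = 1628.3002 rpm, dir flips to −; running = −1628.3002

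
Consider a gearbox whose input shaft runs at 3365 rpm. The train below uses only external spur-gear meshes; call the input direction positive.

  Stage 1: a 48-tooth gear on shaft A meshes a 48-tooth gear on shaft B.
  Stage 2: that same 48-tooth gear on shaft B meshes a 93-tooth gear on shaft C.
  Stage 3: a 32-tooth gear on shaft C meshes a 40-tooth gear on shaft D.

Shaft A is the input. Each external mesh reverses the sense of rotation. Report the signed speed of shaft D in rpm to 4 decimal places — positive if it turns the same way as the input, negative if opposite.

Stage 1 [48T→48T]: ω = 3365.0000×48/48 = 3365.0000 rpm, dir flips to −; running = −3365.0000
Stage 2 [48T→93T]: ω = 3365.0000×48/93 = 1736.7742 rpm, dir flips to +; running = +1736.7742
Stage 3 [32T→40T]: ω = 1736.7742×32/40 = 1389.4194 rpm, dir flips to −; running = −1389.4194

-1389.4194 rpm (opposite to input, |ω| = 1389.4194 rpm)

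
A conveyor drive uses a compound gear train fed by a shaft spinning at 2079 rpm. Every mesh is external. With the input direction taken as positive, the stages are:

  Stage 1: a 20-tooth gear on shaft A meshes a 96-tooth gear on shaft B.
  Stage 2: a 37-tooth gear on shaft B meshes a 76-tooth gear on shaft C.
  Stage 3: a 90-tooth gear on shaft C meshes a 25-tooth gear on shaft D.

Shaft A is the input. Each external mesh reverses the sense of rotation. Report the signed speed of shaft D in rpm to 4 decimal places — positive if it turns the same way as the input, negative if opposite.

-759.1086 rpm (opposite to input, |ω| = 759.1086 rpm)

Stage 1 [20T→96T]: ω = 2079.0000×20/96 = 433.1250 rpm, dir flips to −; running = −433.1250
Stage 2 [37T→76T]: ω = 433.1250×37/76 = 210.8635 rpm, dir flips to +; running = +210.8635
Stage 3 [90T→25T]: ω = 210.8635×90/25 = 759.1086 rpm, dir flips to −; running = −759.1086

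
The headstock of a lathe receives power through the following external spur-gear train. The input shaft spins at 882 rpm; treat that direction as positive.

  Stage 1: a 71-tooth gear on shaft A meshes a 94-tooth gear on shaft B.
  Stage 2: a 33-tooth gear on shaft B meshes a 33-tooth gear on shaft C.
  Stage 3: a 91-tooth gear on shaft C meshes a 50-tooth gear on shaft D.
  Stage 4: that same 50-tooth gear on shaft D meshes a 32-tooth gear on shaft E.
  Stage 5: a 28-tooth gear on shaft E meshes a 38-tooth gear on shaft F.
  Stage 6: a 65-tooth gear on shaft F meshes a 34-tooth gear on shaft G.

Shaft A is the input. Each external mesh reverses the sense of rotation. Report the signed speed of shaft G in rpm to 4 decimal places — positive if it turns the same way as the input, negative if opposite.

Stage 1 [71T→94T]: ω = 882.0000×71/94 = 666.1915 rpm, dir flips to −; running = −666.1915
Stage 2 [33T→33T]: ω = 666.1915×33/33 = 666.1915 rpm, dir flips to +; running = +666.1915
Stage 3 [91T→50T]: ω = 666.1915×91/50 = 1212.4685 rpm, dir flips to −; running = −1212.4685
Stage 4 [50T→32T]: ω = 1212.4685×50/32 = 1894.4820 rpm, dir flips to +; running = +1894.4820
Stage 5 [28T→38T]: ω = 1894.4820×28/38 = 1395.9341 rpm, dir flips to −; running = −1395.9341
Stage 6 [65T→34T]: ω = 1395.9341×65/34 = 2668.6976 rpm, dir flips to +; running = +2668.6976

+2668.6976 rpm (same as input, |ω| = 2668.6976 rpm)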